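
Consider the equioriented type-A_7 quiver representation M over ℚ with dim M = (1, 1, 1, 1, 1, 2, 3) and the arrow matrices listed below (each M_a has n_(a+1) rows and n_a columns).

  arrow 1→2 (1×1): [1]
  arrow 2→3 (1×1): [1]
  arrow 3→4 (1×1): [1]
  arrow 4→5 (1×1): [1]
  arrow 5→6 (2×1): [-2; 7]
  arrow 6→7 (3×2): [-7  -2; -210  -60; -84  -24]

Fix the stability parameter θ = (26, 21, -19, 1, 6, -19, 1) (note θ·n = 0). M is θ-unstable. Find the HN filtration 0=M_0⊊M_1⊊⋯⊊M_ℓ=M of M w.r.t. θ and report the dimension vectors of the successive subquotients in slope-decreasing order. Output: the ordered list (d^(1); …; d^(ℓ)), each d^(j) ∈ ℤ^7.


Via rank(M_{q-1}∘⋯∘M_p): M ≅ I[1,6], I[6,7], I[7,7]^2.
μ_θ-semistable layers: μ^(1)=8/3; μ^(2)=1; μ^(3)=-19

((1, 1, 1, 1, 1, 1, 0); (0, 0, 0, 0, 0, 0, 3); (0, 0, 0, 0, 0, 1, 0))


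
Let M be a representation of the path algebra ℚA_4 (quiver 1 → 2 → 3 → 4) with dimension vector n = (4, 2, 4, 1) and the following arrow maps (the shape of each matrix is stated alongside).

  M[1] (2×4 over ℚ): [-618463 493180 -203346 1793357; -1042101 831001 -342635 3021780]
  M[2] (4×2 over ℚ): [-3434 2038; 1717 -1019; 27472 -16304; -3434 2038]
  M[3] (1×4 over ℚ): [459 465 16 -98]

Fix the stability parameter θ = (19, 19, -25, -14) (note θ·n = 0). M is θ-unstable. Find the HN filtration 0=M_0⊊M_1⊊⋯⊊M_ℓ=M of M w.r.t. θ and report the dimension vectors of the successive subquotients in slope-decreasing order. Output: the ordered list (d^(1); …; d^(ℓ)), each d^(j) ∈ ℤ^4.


Interval decomposition of M: I[1,1]^2, I[1,2], I[1,4], I[3,3]^3.
HN type (ℓ=3): μ^(1)=19; μ^(2)=-1/4; μ^(3)=-25

((3, 1, 0, 0); (1, 1, 1, 1); (0, 0, 3, 0))


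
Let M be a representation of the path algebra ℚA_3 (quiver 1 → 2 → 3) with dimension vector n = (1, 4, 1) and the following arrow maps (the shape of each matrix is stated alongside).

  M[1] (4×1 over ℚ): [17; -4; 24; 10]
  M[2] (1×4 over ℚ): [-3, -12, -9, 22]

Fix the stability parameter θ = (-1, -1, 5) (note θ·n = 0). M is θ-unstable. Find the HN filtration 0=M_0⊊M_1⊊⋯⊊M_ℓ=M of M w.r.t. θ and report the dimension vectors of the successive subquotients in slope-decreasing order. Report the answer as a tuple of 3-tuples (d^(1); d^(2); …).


Interval decomposition of M: I[1,3], I[2,2]^3.
HN type (ℓ=2): μ^(1)=5; μ^(2)=-1

((0, 0, 1); (1, 4, 0))


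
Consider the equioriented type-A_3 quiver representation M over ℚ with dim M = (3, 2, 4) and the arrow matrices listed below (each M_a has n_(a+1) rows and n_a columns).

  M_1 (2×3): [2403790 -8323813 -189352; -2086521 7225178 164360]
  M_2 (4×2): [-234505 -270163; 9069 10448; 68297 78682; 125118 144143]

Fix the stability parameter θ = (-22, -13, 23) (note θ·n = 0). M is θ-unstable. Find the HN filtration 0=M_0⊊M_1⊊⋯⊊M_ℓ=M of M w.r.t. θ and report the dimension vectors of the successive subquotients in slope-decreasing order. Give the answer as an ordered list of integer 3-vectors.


Interval decomposition of M: I[1,1], I[1,3]^2, I[3,3]^2.
HN type (ℓ=3): μ^(1)=23; μ^(2)=-13; μ^(3)=-22

((0, 0, 4); (0, 2, 0); (3, 0, 0))


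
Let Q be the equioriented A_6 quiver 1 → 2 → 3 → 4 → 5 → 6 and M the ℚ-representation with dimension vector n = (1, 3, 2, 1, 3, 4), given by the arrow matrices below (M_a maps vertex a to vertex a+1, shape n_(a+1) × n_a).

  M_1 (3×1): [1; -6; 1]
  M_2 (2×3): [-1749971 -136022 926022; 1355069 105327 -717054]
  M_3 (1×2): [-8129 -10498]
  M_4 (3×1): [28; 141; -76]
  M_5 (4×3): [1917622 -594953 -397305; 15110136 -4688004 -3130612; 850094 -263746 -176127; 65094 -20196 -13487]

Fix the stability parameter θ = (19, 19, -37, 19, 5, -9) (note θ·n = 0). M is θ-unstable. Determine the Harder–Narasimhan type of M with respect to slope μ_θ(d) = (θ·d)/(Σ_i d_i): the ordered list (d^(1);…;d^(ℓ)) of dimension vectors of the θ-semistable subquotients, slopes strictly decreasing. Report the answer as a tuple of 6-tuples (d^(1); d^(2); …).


Barcode: M ≅ I[1,6], I[2,2], I[2,3], I[5,5], I[5,6], I[6,6]^2. HN layers by μ_θ (5 steps, strictly decreasing):
  μ^(1)=19; μ^(2)=5; μ^(3)=1/3; μ^(4)=-2; μ^(5)=-9

((0, 1, 0, 0, 0, 0); (0, 0, 0, 1, 2, 1); (1, 1, 1, 0, 0, 0); (0, 0, 0, 0, 1, 1); (0, 1, 1, 0, 0, 2))


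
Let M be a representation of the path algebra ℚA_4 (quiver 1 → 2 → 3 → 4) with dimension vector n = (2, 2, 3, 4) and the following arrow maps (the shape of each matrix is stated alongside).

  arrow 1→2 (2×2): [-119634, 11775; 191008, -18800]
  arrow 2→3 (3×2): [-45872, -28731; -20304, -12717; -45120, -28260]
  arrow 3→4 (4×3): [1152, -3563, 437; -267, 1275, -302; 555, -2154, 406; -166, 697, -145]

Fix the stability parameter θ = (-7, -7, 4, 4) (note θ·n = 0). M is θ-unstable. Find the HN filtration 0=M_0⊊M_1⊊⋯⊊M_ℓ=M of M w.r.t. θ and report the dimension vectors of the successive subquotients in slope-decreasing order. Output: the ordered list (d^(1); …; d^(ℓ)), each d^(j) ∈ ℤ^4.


Interval decomposition of M: I[1,1], I[1,2], I[2,4], I[3,4]^2, I[4,4].
HN type (ℓ=2): μ^(1)=4; μ^(2)=-7

((0, 0, 3, 4); (2, 2, 0, 0))


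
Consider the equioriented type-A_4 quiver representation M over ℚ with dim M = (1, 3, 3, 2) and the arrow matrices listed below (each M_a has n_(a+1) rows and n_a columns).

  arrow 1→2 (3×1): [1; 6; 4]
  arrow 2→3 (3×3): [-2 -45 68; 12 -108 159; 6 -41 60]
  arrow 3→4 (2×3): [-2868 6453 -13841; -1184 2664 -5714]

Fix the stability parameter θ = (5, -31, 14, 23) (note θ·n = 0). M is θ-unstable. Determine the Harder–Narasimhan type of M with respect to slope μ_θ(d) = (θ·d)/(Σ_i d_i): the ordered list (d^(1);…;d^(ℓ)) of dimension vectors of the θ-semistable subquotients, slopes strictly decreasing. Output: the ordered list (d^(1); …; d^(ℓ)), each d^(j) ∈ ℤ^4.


Barcode: M ≅ I[1,2], I[2,4]^2, I[3,3]. HN layers by μ_θ (4 steps, strictly decreasing):
  μ^(1)=23; μ^(2)=14; μ^(3)=-13; μ^(4)=-31

((0, 0, 0, 2); (0, 0, 3, 0); (1, 1, 0, 0); (0, 2, 0, 0))


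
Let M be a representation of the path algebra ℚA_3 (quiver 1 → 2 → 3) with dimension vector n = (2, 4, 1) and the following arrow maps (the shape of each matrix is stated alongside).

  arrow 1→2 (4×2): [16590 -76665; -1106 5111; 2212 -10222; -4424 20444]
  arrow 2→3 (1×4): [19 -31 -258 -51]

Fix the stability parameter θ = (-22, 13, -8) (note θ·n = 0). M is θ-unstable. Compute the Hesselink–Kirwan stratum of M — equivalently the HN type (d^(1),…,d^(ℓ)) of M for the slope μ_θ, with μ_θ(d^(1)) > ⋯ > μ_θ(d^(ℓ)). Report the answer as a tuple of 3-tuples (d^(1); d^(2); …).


Barcode: M ≅ I[1,1], I[1,3], I[2,2]^3. HN layers by μ_θ (3 steps, strictly decreasing):
  μ^(1)=13; μ^(2)=5/2; μ^(3)=-22

((0, 3, 0); (0, 1, 1); (2, 0, 0))


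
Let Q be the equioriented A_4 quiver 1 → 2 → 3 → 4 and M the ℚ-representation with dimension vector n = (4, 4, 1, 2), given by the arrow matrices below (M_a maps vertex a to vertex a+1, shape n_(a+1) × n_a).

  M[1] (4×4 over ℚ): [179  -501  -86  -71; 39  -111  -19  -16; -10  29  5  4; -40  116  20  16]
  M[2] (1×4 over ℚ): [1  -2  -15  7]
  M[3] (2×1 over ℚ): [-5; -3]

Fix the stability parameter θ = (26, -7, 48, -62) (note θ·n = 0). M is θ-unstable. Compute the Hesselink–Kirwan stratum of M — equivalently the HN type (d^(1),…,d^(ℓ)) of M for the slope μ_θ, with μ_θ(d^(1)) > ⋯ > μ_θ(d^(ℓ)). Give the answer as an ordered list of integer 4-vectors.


Barcode: M ≅ I[1,1], I[1,2]^2, I[1,4], I[2,2], I[4,4]. HN layers by μ_θ (5 steps, strictly decreasing):
  μ^(1)=26; μ^(2)=19/2; μ^(3)=5/4; μ^(4)=-7; μ^(5)=-62

((1, 0, 0, 0); (2, 2, 0, 0); (1, 1, 1, 1); (0, 1, 0, 0); (0, 0, 0, 1))


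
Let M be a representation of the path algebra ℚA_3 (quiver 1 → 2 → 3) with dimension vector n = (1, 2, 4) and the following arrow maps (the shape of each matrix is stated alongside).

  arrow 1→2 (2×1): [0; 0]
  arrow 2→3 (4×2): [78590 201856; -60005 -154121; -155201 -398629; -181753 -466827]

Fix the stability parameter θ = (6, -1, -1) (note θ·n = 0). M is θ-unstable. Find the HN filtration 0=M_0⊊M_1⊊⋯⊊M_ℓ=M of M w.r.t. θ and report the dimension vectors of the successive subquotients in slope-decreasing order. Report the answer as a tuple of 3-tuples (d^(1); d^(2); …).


Barcode: M ≅ I[1,1], I[2,3]^2, I[3,3]^2. HN layers by μ_θ (2 steps, strictly decreasing):
  μ^(1)=6; μ^(2)=-1

((1, 0, 0); (0, 2, 4))


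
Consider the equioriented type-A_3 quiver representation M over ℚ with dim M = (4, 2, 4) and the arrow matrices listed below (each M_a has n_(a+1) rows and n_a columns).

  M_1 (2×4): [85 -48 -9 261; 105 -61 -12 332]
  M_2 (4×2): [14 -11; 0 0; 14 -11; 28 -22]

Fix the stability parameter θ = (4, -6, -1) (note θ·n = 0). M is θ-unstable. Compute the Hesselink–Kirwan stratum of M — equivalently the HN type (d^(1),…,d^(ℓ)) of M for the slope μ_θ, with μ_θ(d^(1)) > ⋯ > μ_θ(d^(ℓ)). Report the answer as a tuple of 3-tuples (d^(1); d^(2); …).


Barcode: M ≅ I[1,1]^2, I[1,2], I[1,3], I[3,3]^3. HN layers by μ_θ (2 steps, strictly decreasing):
  μ^(1)=4; μ^(2)=-1

((2, 0, 0); (2, 2, 4))


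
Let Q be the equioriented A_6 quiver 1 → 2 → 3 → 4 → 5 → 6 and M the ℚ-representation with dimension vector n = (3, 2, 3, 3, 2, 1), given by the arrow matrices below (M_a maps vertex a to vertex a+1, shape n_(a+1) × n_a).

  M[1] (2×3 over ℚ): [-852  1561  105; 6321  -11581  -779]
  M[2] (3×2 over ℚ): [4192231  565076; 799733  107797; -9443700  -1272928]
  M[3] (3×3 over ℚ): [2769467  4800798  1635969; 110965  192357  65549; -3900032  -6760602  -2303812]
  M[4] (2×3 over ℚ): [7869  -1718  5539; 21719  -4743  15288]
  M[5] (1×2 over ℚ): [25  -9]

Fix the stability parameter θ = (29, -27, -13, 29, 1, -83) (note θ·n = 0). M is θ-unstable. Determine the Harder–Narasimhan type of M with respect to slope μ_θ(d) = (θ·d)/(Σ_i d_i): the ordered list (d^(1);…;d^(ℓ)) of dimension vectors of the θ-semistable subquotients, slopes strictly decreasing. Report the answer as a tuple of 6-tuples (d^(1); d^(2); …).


Interval decomposition of M: I[1,1], I[1,5], I[1,6], I[3,3], I[4,4].
HN type (ℓ=5): μ^(1)=29; μ^(2)=15; μ^(3)=-11/3; μ^(4)=-32/3; μ^(5)=-13

((1, 0, 0, 1, 0, 0); (0, 0, 0, 1, 1, 0); (1, 1, 1, 0, 0, 0); (1, 1, 1, 1, 1, 1); (0, 0, 1, 0, 0, 0))


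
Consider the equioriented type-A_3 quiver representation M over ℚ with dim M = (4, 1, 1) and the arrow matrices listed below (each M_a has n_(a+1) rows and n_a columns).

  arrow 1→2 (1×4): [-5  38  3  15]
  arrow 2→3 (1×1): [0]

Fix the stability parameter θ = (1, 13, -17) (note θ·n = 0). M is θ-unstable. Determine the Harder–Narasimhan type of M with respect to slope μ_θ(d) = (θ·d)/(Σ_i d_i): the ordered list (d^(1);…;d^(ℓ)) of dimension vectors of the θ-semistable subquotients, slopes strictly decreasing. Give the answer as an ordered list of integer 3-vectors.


Via rank(M_{q-1}∘⋯∘M_p): M ≅ I[1,1]^3, I[1,2], I[3,3].
μ_θ-semistable layers: μ^(1)=13; μ^(2)=1; μ^(3)=-17

((0, 1, 0); (4, 0, 0); (0, 0, 1))


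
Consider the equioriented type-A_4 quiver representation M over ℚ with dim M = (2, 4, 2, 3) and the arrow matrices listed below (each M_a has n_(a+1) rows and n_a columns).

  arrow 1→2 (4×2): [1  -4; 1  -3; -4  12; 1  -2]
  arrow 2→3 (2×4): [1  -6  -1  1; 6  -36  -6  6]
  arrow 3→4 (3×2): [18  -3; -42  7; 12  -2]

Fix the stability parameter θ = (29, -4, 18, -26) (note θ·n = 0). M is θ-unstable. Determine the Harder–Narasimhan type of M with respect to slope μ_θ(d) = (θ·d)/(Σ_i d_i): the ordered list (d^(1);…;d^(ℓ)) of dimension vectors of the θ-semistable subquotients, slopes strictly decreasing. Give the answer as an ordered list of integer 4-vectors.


Via rank(M_{q-1}∘⋯∘M_p): M ≅ I[1,2]^2, I[2,2], I[2,3], I[3,4], I[4,4]^2.
μ_θ-semistable layers: μ^(1)=18; μ^(2)=25/2; μ^(3)=-4; μ^(4)=-26

((0, 0, 1, 0); (2, 2, 0, 0); (0, 2, 1, 1); (0, 0, 0, 2))


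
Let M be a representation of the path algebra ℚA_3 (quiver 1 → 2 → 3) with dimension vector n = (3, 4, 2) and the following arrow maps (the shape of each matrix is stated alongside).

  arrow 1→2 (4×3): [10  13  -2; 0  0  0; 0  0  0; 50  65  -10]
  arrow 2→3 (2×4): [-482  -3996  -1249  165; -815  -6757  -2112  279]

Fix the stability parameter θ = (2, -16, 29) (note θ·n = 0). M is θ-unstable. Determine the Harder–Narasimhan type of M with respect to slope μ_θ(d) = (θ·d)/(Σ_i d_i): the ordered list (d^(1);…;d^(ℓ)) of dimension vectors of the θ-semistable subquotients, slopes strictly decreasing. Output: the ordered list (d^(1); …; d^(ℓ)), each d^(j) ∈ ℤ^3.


Interval decomposition of M: I[1,1]^2, I[1,3], I[2,2]^2, I[2,3].
HN type (ℓ=4): μ^(1)=29; μ^(2)=2; μ^(3)=-7; μ^(4)=-16

((0, 0, 2); (2, 0, 0); (1, 1, 0); (0, 3, 0))


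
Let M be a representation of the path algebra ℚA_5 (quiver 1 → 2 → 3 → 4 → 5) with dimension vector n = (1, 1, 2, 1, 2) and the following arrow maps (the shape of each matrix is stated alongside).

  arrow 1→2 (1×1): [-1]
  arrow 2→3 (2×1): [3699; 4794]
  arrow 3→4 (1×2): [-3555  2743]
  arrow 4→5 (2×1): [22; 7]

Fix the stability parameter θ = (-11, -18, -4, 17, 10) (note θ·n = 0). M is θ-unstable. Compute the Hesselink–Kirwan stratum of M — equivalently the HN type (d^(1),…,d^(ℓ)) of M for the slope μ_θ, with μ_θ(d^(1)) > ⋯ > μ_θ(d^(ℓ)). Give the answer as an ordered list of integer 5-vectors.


Via rank(M_{q-1}∘⋯∘M_p): M ≅ I[1,5], I[3,3], I[5,5].
μ_θ-semistable layers: μ^(1)=27/2; μ^(2)=10; μ^(3)=-4; μ^(4)=-29/2

((0, 0, 0, 1, 1); (0, 0, 0, 0, 1); (0, 0, 2, 0, 0); (1, 1, 0, 0, 0))


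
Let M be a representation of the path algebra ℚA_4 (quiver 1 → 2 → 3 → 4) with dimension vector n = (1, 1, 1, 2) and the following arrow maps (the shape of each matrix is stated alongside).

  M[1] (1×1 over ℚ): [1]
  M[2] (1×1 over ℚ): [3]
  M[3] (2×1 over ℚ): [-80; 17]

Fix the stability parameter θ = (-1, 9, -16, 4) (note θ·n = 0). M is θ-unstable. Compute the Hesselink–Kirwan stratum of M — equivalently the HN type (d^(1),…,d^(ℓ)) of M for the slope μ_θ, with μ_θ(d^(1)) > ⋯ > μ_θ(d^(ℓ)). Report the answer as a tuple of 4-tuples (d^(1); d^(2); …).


Barcode: M ≅ I[1,4], I[4,4]. HN layers by μ_θ (2 steps, strictly decreasing):
  μ^(1)=4; μ^(2)=-8/3

((0, 0, 0, 2); (1, 1, 1, 0))


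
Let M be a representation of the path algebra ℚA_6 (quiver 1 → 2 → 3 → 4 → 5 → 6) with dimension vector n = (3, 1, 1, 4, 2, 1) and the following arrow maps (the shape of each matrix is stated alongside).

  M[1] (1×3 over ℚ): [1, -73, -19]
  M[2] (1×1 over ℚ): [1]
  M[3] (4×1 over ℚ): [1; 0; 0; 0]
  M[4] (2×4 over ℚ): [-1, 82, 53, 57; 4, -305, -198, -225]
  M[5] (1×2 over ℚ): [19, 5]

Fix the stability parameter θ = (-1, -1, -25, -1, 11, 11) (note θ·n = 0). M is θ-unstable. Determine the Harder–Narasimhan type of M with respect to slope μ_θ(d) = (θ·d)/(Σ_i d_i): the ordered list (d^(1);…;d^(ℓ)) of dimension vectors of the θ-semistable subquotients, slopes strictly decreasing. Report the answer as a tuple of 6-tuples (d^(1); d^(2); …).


Interval decomposition of M: I[1,1]^2, I[1,6], I[4,4]^2, I[4,5].
HN type (ℓ=3): μ^(1)=11; μ^(2)=-1; μ^(3)=-9

((0, 0, 0, 0, 2, 1); (2, 0, 0, 4, 0, 0); (1, 1, 1, 0, 0, 0))


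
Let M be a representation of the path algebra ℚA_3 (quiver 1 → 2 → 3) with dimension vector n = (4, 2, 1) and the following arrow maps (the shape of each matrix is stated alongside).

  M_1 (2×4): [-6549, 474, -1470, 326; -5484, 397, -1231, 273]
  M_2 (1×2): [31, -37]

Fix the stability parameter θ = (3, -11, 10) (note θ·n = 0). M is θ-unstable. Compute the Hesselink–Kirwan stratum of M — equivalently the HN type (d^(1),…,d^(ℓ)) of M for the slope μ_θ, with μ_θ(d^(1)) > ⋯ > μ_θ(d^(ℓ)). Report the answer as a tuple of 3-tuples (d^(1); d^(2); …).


Via rank(M_{q-1}∘⋯∘M_p): M ≅ I[1,1]^2, I[1,2], I[1,3].
μ_θ-semistable layers: μ^(1)=10; μ^(2)=3; μ^(3)=-4

((0, 0, 1); (2, 0, 0); (2, 2, 0))


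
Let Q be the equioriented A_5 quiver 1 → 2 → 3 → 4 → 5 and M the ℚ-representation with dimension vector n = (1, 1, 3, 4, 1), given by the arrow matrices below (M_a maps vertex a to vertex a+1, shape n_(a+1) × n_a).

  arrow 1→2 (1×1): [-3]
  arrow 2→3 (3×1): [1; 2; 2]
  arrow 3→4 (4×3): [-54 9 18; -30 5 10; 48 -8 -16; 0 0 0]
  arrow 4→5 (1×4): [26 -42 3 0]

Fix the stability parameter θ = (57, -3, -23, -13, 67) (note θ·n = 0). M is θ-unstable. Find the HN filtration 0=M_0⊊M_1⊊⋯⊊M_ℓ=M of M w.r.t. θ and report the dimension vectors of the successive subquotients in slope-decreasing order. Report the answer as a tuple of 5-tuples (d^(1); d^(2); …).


Barcode: M ≅ I[1,3], I[3,3], I[3,4], I[4,4]^2, I[4,5]. HN layers by μ_θ (4 steps, strictly decreasing):
  μ^(1)=67; μ^(2)=31/3; μ^(3)=-13; μ^(4)=-23

((0, 0, 0, 0, 1); (1, 1, 1, 0, 0); (0, 0, 0, 4, 0); (0, 0, 2, 0, 0))


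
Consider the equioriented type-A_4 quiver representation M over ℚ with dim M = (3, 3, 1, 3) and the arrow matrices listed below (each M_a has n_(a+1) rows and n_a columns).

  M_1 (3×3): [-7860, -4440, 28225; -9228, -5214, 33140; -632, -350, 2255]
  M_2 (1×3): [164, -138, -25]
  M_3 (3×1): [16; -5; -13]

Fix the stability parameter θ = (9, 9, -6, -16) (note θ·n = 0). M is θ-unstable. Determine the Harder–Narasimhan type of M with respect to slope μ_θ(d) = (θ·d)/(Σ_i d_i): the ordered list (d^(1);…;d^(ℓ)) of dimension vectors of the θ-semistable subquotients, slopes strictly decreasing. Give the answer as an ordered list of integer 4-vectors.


Interval decomposition of M: I[1,1], I[1,2], I[1,4], I[2,2], I[4,4]^2.
HN type (ℓ=3): μ^(1)=9; μ^(2)=-1; μ^(3)=-16

((2, 2, 0, 0); (1, 1, 1, 1); (0, 0, 0, 2))


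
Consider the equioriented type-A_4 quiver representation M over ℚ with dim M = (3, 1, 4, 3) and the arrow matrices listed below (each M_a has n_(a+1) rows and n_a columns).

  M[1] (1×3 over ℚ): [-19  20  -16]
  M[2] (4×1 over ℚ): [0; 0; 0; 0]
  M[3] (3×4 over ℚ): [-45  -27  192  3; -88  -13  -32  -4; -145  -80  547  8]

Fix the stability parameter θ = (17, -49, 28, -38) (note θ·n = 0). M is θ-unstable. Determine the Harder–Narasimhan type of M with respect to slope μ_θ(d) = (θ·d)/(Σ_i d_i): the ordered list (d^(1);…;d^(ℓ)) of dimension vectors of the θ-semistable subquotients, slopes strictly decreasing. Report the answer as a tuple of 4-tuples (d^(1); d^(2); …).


Interval decomposition of M: I[1,1]^2, I[1,2], I[3,3], I[3,4]^3.
HN type (ℓ=4): μ^(1)=28; μ^(2)=17; μ^(3)=-5; μ^(4)=-16

((0, 0, 1, 0); (2, 0, 0, 0); (0, 0, 3, 3); (1, 1, 0, 0))


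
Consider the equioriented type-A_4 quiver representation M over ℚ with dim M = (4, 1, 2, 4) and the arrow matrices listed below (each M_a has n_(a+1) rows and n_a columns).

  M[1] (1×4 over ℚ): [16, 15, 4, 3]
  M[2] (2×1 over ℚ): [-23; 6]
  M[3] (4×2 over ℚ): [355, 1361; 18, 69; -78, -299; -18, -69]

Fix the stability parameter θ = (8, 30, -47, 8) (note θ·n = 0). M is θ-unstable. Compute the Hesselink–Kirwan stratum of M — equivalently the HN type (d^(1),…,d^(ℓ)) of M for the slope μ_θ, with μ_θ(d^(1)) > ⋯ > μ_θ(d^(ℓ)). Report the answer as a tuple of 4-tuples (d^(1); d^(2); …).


Barcode: M ≅ I[1,1]^3, I[1,4], I[3,4], I[4,4]^2. HN layers by μ_θ (3 steps, strictly decreasing):
  μ^(1)=8; μ^(2)=-3; μ^(3)=-47

((3, 0, 0, 4); (1, 1, 1, 0); (0, 0, 1, 0))


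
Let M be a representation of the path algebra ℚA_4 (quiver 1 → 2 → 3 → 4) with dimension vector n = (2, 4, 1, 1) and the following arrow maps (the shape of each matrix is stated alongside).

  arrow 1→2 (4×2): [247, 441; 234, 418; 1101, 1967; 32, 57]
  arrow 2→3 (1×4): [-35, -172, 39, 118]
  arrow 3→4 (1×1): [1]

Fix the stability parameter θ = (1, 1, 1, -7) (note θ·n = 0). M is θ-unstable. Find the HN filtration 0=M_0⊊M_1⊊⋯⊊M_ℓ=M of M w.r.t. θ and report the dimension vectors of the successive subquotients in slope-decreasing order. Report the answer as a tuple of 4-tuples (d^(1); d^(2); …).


Via rank(M_{q-1}∘⋯∘M_p): M ≅ I[1,2], I[1,4], I[2,2]^2.
μ_θ-semistable layers: μ^(1)=1; μ^(2)=-1

((1, 3, 0, 0); (1, 1, 1, 1))


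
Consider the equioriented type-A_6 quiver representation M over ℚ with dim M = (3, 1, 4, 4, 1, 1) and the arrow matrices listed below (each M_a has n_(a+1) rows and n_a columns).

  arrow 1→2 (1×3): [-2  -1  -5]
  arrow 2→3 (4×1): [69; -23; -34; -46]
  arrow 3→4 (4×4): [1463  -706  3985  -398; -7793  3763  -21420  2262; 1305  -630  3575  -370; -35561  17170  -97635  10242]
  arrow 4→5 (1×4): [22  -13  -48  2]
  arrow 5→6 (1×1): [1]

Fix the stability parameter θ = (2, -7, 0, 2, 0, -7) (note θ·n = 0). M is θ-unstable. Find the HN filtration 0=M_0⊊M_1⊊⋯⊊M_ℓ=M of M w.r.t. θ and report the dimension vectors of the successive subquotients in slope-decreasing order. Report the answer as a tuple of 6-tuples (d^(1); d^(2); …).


Via rank(M_{q-1}∘⋯∘M_p): M ≅ I[1,1]^2, I[1,6], I[3,3]^2, I[3,4], I[4,4]^2.
μ_θ-semistable layers: μ^(1)=2; μ^(2)=0; μ^(3)=-5/4; μ^(4)=-5/2

((2, 0, 0, 3, 0, 0); (0, 0, 3, 0, 0, 0); (0, 0, 1, 1, 1, 1); (1, 1, 0, 0, 0, 0))


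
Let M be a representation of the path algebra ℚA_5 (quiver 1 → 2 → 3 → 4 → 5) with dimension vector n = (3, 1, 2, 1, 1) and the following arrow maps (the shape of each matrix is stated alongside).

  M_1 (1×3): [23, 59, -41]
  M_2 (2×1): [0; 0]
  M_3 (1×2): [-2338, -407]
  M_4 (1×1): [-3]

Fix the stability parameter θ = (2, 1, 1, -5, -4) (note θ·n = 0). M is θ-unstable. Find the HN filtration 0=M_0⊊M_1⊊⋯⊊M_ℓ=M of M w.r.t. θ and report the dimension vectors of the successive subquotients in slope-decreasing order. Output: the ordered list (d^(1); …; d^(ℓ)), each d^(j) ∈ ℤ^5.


Interval decomposition of M: I[1,1]^2, I[1,2], I[3,3], I[3,5].
HN type (ℓ=4): μ^(1)=2; μ^(2)=3/2; μ^(3)=1; μ^(4)=-8/3

((2, 0, 0, 0, 0); (1, 1, 0, 0, 0); (0, 0, 1, 0, 0); (0, 0, 1, 1, 1))


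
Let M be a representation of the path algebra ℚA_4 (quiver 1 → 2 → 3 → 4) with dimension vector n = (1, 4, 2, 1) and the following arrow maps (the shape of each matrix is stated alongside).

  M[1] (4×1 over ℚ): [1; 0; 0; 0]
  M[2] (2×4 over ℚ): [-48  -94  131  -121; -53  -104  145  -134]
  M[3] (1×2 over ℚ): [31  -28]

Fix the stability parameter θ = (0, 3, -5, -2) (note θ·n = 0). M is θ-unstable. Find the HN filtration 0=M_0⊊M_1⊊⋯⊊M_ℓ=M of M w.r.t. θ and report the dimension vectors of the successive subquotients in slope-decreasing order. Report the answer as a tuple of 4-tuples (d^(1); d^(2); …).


Barcode: M ≅ I[1,4], I[2,2]^2, I[2,3]. HN layers by μ_θ (2 steps, strictly decreasing):
  μ^(1)=3; μ^(2)=-1

((0, 2, 0, 0); (1, 2, 2, 1))


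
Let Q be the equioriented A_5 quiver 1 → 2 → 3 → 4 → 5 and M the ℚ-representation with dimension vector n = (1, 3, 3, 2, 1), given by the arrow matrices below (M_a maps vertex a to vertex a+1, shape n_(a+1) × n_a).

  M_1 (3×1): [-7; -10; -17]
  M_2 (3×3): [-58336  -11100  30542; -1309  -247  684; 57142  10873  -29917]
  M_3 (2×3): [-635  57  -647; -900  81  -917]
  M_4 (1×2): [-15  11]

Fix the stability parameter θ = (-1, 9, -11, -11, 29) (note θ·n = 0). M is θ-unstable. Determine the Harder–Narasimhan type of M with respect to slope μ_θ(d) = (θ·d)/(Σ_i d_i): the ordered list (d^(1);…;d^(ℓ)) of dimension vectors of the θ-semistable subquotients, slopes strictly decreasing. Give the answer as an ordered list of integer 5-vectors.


Barcode: M ≅ I[1,3], I[2,4], I[2,5]. HN layers by μ_θ (3 steps, strictly decreasing):
  μ^(1)=29; μ^(2)=-1; μ^(3)=-13/3

((0, 0, 0, 0, 1); (1, 1, 1, 0, 0); (0, 2, 2, 2, 0))


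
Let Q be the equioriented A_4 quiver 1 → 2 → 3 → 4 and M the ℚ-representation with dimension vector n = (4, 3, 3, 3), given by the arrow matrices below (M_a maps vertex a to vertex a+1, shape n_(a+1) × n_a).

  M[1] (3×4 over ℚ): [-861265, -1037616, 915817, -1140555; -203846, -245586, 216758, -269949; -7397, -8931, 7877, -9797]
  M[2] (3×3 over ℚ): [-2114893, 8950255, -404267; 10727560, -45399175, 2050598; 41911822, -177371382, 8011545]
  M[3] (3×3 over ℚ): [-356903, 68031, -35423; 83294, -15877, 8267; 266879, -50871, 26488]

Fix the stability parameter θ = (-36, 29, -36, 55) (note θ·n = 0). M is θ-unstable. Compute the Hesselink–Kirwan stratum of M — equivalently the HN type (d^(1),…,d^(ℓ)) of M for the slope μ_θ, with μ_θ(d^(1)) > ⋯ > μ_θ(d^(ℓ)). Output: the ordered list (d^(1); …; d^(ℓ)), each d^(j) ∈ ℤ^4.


Barcode: M ≅ I[1,1], I[1,4]^3. HN layers by μ_θ (3 steps, strictly decreasing):
  μ^(1)=55; μ^(2)=-7/2; μ^(3)=-36

((0, 0, 0, 3); (0, 3, 3, 0); (4, 0, 0, 0))


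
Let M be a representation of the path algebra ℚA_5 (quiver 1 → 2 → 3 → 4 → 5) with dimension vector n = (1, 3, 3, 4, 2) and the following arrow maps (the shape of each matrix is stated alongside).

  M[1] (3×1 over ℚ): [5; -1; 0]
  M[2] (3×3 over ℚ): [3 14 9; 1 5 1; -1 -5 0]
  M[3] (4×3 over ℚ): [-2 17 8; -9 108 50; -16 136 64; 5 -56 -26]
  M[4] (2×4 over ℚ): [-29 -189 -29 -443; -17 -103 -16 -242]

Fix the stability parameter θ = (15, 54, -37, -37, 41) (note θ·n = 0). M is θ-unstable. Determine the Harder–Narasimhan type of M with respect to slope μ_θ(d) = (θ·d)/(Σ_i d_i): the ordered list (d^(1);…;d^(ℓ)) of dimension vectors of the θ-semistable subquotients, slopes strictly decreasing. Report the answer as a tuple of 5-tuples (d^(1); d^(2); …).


Via rank(M_{q-1}∘⋯∘M_p): M ≅ I[1,5], I[2,3], I[2,5], I[4,4]^2.
μ_θ-semistable layers: μ^(1)=41; μ^(2)=17/2; μ^(3)=-5/4; μ^(4)=-20/3; μ^(5)=-37

((0, 0, 0, 0, 2); (0, 1, 1, 0, 0); (1, 1, 1, 1, 0); (0, 1, 1, 1, 0); (0, 0, 0, 2, 0))


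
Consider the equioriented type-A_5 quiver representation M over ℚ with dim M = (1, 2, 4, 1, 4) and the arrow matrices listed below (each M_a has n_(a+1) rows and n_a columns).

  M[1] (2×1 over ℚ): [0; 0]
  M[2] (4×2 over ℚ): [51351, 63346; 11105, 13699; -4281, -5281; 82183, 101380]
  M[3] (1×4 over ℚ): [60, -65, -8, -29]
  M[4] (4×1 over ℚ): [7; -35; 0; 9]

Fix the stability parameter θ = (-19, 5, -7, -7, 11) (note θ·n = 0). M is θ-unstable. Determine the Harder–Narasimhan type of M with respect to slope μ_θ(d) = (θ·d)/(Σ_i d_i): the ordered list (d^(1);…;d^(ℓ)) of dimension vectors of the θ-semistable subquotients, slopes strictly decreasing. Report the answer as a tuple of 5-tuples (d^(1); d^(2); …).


Via rank(M_{q-1}∘⋯∘M_p): M ≅ I[1,1], I[2,3], I[2,5], I[3,3]^2, I[5,5]^3.
μ_θ-semistable layers: μ^(1)=11; μ^(2)=-1; μ^(3)=-3; μ^(4)=-7; μ^(5)=-19

((0, 0, 0, 0, 4); (0, 1, 1, 0, 0); (0, 1, 1, 1, 0); (0, 0, 2, 0, 0); (1, 0, 0, 0, 0))


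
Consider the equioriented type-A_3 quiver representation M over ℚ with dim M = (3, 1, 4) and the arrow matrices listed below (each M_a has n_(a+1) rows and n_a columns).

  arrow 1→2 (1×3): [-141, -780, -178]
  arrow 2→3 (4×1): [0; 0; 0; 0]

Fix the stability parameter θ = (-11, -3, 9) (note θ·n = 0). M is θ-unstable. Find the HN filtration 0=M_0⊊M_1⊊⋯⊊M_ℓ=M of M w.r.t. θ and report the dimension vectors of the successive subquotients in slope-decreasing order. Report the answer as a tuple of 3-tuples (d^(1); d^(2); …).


Via rank(M_{q-1}∘⋯∘M_p): M ≅ I[1,1]^2, I[1,2], I[3,3]^4.
μ_θ-semistable layers: μ^(1)=9; μ^(2)=-3; μ^(3)=-11

((0, 0, 4); (0, 1, 0); (3, 0, 0))


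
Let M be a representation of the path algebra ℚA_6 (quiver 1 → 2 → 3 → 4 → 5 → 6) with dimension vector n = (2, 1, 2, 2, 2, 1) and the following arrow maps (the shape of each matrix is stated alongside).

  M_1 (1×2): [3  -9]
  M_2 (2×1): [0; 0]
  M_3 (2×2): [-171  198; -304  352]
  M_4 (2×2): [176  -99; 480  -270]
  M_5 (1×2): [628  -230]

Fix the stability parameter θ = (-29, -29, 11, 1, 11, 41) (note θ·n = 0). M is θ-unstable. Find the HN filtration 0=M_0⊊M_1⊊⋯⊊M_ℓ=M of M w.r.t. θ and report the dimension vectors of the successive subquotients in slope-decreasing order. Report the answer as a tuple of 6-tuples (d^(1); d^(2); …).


Via rank(M_{q-1}∘⋯∘M_p): M ≅ I[1,1], I[1,2], I[3,3], I[3,4], I[4,6], I[5,5].
μ_θ-semistable layers: μ^(1)=41; μ^(2)=11; μ^(3)=6; μ^(4)=1; μ^(5)=-29

((0, 0, 0, 0, 0, 1); (0, 0, 1, 0, 2, 0); (0, 0, 1, 1, 0, 0); (0, 0, 0, 1, 0, 0); (2, 1, 0, 0, 0, 0))


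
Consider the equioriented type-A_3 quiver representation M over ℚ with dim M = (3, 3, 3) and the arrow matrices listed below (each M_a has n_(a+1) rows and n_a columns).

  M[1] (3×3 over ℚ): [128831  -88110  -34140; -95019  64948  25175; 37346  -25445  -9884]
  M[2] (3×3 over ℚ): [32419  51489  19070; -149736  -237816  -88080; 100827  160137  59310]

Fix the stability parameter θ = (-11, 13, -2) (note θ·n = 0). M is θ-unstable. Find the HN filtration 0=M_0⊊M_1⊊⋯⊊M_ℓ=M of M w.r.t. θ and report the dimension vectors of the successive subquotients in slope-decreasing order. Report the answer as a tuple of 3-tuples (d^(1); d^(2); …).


Barcode: M ≅ I[1,2]^2, I[1,3], I[3,3]^2. HN layers by μ_θ (4 steps, strictly decreasing):
  μ^(1)=13; μ^(2)=11/2; μ^(3)=-2; μ^(4)=-11

((0, 2, 0); (0, 1, 1); (0, 0, 2); (3, 0, 0))


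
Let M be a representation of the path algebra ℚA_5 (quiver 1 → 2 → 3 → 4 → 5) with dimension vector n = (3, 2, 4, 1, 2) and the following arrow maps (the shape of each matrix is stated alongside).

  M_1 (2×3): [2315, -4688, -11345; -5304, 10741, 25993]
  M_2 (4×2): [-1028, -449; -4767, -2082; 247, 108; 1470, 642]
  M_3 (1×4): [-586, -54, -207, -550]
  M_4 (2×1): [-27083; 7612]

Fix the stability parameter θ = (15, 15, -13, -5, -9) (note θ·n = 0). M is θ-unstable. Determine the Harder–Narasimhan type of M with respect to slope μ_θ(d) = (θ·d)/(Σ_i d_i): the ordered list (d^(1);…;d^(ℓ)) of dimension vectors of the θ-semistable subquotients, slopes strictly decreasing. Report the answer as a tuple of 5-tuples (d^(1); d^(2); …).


Interval decomposition of M: I[1,1], I[1,3], I[1,5], I[3,3]^2, I[5,5].
HN type (ℓ=5): μ^(1)=15; μ^(2)=17/3; μ^(3)=3/5; μ^(4)=-9; μ^(5)=-13

((1, 0, 0, 0, 0); (1, 1, 1, 0, 0); (1, 1, 1, 1, 1); (0, 0, 0, 0, 1); (0, 0, 2, 0, 0))


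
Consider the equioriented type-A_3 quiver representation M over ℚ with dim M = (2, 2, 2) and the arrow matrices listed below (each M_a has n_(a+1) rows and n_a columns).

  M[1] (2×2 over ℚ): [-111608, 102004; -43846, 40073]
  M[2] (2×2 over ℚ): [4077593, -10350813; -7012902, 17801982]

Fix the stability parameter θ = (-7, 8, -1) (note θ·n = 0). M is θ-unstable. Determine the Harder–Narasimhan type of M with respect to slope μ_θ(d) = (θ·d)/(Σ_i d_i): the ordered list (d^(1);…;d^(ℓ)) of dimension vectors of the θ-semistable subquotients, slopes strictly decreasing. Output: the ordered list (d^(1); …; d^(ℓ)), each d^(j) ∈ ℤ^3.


Barcode: M ≅ I[1,1], I[1,3], I[2,2], I[3,3]. HN layers by μ_θ (4 steps, strictly decreasing):
  μ^(1)=8; μ^(2)=7/2; μ^(3)=-1; μ^(4)=-7

((0, 1, 0); (0, 1, 1); (0, 0, 1); (2, 0, 0))


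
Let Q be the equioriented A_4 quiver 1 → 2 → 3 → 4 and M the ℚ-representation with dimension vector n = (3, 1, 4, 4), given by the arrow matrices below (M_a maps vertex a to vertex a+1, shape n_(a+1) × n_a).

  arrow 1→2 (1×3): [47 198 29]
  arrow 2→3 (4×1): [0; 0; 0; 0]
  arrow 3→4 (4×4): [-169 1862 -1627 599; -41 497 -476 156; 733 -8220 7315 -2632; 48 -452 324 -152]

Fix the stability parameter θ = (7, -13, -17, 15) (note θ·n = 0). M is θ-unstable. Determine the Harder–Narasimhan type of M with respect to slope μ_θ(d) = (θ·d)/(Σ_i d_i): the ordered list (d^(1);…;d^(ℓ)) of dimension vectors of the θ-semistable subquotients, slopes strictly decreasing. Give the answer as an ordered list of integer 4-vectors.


Interval decomposition of M: I[1,1]^2, I[1,2], I[3,3], I[3,4]^3, I[4,4].
HN type (ℓ=4): μ^(1)=15; μ^(2)=7; μ^(3)=-3; μ^(4)=-17

((0, 0, 0, 4); (2, 0, 0, 0); (1, 1, 0, 0); (0, 0, 4, 0))


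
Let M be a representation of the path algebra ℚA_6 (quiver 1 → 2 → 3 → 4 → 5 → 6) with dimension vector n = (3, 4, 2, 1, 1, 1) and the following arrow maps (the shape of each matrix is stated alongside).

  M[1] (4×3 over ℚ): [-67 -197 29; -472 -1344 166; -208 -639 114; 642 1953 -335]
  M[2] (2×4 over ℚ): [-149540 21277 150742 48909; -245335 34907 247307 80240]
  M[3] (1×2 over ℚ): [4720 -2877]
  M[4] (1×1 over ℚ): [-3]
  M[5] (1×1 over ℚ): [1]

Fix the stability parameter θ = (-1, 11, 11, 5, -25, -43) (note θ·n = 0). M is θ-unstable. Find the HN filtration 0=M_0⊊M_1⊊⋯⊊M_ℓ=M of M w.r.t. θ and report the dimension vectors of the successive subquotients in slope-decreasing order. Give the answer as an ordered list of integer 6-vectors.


Via rank(M_{q-1}∘⋯∘M_p): M ≅ I[1,2], I[1,3], I[1,6], I[2,2].
μ_θ-semistable layers: μ^(1)=11; μ^(2)=-1; μ^(3)=-7

((0, 3, 1, 0, 0, 0); (2, 0, 0, 0, 0, 0); (1, 1, 1, 1, 1, 1))


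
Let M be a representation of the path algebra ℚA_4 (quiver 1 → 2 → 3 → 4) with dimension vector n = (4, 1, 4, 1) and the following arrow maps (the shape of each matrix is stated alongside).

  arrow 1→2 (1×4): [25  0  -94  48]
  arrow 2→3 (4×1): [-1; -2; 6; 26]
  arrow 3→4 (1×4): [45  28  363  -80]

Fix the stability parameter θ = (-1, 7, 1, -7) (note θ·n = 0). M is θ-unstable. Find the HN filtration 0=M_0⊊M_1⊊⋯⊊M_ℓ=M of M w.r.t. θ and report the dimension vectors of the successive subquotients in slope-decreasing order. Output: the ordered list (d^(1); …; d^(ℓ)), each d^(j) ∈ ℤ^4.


Barcode: M ≅ I[1,1]^3, I[1,4], I[3,3]^3. HN layers by μ_θ (3 steps, strictly decreasing):
  μ^(1)=1; μ^(2)=1/3; μ^(3)=-1

((0, 0, 3, 0); (0, 1, 1, 1); (4, 0, 0, 0))


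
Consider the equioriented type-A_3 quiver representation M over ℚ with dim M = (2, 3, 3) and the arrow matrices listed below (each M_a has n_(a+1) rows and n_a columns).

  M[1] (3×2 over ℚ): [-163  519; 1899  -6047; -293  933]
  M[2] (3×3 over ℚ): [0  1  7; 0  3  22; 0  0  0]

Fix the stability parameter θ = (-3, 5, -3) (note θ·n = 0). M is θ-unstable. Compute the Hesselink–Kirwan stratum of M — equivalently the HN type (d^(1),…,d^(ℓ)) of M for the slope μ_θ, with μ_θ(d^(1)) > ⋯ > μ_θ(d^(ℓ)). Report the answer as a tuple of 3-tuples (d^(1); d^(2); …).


Interval decomposition of M: I[1,3]^2, I[2,2], I[3,3].
HN type (ℓ=3): μ^(1)=5; μ^(2)=1; μ^(3)=-3

((0, 1, 0); (0, 2, 2); (2, 0, 1))


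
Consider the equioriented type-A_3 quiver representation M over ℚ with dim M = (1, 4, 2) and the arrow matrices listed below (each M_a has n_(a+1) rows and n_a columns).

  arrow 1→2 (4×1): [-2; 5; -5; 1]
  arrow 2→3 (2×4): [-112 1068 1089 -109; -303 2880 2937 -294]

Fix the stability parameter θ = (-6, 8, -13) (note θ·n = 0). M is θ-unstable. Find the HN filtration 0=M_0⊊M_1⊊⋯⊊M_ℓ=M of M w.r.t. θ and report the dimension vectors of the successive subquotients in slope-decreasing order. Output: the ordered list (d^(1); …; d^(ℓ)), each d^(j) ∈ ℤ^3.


Barcode: M ≅ I[1,3], I[2,2]^2, I[2,3]. HN layers by μ_θ (3 steps, strictly decreasing):
  μ^(1)=8; μ^(2)=-5/2; μ^(3)=-6

((0, 2, 0); (0, 2, 2); (1, 0, 0))


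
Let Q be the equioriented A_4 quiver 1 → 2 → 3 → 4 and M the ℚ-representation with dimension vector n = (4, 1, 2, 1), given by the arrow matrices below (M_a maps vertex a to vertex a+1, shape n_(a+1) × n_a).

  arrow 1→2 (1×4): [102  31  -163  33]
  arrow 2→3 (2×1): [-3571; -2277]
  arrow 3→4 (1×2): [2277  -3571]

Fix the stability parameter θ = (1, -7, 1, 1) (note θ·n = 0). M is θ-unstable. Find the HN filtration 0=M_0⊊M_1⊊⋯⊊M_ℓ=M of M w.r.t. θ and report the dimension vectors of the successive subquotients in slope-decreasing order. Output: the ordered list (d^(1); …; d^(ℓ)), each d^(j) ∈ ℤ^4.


Interval decomposition of M: I[1,1]^3, I[1,3], I[3,4].
HN type (ℓ=2): μ^(1)=1; μ^(2)=-3

((3, 0, 2, 1); (1, 1, 0, 0))


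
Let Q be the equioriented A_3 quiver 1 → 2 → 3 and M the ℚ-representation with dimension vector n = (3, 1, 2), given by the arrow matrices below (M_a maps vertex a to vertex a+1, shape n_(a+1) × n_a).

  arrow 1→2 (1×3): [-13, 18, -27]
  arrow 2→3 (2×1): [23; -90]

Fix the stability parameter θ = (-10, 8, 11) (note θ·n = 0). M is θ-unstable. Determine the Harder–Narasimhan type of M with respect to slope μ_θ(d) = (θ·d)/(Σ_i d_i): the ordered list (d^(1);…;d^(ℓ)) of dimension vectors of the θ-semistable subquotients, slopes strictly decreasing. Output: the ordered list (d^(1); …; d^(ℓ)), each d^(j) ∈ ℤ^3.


Interval decomposition of M: I[1,1]^2, I[1,3], I[3,3].
HN type (ℓ=3): μ^(1)=11; μ^(2)=8; μ^(3)=-10

((0, 0, 2); (0, 1, 0); (3, 0, 0))


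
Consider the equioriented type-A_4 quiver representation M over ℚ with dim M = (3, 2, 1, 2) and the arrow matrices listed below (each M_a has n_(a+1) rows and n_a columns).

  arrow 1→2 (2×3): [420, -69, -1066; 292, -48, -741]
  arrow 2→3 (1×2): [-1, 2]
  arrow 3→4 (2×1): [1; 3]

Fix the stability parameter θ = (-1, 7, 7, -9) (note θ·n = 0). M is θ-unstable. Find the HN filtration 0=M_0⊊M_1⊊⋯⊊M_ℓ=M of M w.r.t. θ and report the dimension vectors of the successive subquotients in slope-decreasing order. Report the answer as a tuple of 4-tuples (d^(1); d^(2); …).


Interval decomposition of M: I[1,1], I[1,2], I[1,4], I[4,4].
HN type (ℓ=4): μ^(1)=7; μ^(2)=5/3; μ^(3)=-1; μ^(4)=-9

((0, 1, 0, 0); (0, 1, 1, 1); (3, 0, 0, 0); (0, 0, 0, 1))


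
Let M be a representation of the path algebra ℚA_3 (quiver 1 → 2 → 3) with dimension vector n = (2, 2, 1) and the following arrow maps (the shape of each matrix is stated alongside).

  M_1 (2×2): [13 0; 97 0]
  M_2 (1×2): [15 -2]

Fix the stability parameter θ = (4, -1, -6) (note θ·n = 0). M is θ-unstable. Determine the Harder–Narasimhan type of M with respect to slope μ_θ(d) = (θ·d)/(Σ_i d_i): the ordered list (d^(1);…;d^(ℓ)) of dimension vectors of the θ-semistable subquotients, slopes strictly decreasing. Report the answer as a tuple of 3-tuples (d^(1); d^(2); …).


Interval decomposition of M: I[1,1], I[1,3], I[2,2].
HN type (ℓ=2): μ^(1)=4; μ^(2)=-1

((1, 0, 0); (1, 2, 1))


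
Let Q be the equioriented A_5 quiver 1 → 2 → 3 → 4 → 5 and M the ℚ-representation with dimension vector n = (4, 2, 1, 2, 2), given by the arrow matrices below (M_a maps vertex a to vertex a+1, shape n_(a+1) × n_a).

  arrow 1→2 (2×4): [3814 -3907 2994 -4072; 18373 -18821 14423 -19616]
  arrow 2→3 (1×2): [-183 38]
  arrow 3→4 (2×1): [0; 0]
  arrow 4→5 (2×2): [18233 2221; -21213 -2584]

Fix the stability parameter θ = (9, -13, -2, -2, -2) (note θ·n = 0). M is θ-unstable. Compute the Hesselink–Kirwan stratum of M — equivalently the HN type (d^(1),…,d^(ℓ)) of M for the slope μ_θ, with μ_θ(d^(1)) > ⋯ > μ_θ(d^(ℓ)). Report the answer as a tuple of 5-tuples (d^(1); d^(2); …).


Via rank(M_{q-1}∘⋯∘M_p): M ≅ I[1,1]^2, I[1,2], I[1,3], I[4,5]^2.
μ_θ-semistable layers: μ^(1)=9; μ^(2)=-2

((2, 0, 0, 0, 0); (2, 2, 1, 2, 2))


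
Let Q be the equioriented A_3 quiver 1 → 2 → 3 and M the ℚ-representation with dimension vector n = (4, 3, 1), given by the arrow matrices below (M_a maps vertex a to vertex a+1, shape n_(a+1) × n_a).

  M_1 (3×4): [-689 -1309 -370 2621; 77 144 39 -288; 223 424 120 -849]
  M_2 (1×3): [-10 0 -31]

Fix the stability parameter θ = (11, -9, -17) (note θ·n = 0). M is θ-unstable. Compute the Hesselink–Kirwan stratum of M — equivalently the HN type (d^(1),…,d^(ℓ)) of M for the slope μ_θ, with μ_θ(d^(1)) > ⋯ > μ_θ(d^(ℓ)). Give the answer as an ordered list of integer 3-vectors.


Interval decomposition of M: I[1,1], I[1,2]^2, I[1,3].
HN type (ℓ=3): μ^(1)=11; μ^(2)=1; μ^(3)=-5

((1, 0, 0); (2, 2, 0); (1, 1, 1))
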